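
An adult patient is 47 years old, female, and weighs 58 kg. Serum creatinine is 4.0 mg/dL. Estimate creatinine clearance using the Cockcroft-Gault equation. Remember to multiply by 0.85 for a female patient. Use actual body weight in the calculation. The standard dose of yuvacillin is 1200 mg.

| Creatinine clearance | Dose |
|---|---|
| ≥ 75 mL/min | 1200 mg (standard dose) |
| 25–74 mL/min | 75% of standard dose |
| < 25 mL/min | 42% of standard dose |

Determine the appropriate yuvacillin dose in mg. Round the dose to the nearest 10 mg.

500 mg

CrCl = (140 − 47) × 58 / (72 × 4) × 0.85 = 5394.0 / 288.00 × 0.85 ≈ 15.9 mL/min
CrCl ≈ 16 mL/min → bracket < 25 mL/min.
42% of 1200 mg = 504 mg → 500 mg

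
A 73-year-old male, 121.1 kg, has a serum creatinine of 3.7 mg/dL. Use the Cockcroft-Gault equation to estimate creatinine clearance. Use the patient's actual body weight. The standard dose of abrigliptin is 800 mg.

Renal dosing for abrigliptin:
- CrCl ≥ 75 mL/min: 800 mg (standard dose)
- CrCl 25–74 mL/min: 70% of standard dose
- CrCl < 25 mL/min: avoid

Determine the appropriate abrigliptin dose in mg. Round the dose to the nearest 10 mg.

560 mg

CrCl = (140 − 73) × 121.1 / (72 × 3.7) = 8113.7 / 266.40 ≈ 30.5 mL/min
CrCl ≈ 30 mL/min → bracket 25–74 mL/min.
70% of 800 mg = 560 mg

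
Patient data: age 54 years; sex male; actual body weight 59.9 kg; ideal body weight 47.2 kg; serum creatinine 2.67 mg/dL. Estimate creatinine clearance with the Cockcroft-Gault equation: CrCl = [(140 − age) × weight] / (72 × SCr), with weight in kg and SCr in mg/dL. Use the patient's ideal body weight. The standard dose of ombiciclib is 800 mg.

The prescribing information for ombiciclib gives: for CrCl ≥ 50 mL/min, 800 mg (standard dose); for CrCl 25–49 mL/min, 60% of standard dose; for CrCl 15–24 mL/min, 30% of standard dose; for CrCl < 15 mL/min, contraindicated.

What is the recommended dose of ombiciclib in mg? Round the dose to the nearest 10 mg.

240 mg

CrCl = (140 − 54) × 47.2 / (72 × 2.67) = 4059.2 / 192.24 ≈ 21.1 mL/min
CrCl ≈ 21 mL/min → bracket 15–24 mL/min.
30% of 800 mg = 240 mg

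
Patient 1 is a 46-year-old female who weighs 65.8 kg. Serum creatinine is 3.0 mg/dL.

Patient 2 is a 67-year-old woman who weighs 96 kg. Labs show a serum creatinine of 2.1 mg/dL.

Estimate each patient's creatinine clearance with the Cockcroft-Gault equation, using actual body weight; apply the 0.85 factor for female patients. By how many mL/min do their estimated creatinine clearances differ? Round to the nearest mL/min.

15 mL/min

Patient 1: CrCl = (140 − 46) × 65.8 / (72 × 3) × 0.85 = 6185.2 / 216.00 × 0.85 ≈ 24.3 mL/min
Patient 2: CrCl = (140 − 67) × 96 / (72 × 2.1) × 0.85 = 7008.0 / 151.20 × 0.85 ≈ 39.4 mL/min
|24.3 − 39.4| = 15.1 mL/min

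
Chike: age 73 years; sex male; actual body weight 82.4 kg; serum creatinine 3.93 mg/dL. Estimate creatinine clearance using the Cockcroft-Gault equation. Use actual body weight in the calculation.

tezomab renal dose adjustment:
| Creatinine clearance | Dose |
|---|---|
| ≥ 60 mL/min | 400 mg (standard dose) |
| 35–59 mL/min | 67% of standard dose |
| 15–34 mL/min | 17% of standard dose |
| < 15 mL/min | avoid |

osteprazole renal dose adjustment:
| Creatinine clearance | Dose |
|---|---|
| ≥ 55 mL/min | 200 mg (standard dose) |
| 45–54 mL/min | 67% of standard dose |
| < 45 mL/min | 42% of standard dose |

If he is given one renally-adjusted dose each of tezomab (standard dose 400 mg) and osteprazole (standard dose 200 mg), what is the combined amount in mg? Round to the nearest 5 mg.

150 mg

CrCl = (140 − 73) × 82.4 / (72 × 3.93) = 5520.8 / 282.96 ≈ 19.5 mL/min
CrCl ≈ 20 mL/min.
tezomab: 15–34 mL/min → 17% of 400 mg = 68 mg.
osteprazole: < 45 mL/min → 42% of 200 mg = 84 mg.
Total = 68 + 84 = 152 mg.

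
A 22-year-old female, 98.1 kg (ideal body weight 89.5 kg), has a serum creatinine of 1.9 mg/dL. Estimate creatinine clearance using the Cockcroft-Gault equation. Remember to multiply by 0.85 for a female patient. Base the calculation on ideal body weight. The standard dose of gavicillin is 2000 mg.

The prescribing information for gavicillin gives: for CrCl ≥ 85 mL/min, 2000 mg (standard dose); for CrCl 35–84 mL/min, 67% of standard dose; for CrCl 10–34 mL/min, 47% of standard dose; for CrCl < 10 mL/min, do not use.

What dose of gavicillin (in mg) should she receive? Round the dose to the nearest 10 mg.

CrCl = (140 − 22) × 89.5 / (72 × 1.9) × 0.85 = 10561.0 / 136.80 × 0.85 ≈ 65.6 mL/min
CrCl ≈ 66 mL/min → bracket 35–84 mL/min.
67% of 2000 mg = 1340 mg

1340 mg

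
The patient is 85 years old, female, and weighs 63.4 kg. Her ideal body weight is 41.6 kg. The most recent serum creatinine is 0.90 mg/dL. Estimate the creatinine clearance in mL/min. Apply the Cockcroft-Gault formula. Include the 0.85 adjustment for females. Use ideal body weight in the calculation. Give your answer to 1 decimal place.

CrCl = (140 − 85) × 41.6 / (72 × 0.9) × 0.85 = 2288.0 / 64.80 × 0.85 ≈ 30.0 mL/min

30.0 mL/min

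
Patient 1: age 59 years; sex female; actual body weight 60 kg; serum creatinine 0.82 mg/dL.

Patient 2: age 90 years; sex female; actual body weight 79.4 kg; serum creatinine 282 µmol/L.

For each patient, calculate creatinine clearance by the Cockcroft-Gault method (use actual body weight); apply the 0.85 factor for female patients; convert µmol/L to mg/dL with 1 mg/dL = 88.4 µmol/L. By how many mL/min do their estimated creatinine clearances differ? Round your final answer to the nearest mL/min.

55 mL/min

Patient 1: CrCl = (140 − 59) × 60 / (72 × 0.82) × 0.85 = 4860.0 / 59.04 × 0.85 ≈ 70.0 mL/min
Patient 2: SCr = 282 / 88.4 = 3.19 mg/dL
Patient 2: CrCl = (140 − 90) × 79.4 / (72 × 3.19) × 0.85 = 3970.0 / 229.68 × 0.85 ≈ 14.7 mL/min
|70.0 − 14.7| = 55.3 mL/min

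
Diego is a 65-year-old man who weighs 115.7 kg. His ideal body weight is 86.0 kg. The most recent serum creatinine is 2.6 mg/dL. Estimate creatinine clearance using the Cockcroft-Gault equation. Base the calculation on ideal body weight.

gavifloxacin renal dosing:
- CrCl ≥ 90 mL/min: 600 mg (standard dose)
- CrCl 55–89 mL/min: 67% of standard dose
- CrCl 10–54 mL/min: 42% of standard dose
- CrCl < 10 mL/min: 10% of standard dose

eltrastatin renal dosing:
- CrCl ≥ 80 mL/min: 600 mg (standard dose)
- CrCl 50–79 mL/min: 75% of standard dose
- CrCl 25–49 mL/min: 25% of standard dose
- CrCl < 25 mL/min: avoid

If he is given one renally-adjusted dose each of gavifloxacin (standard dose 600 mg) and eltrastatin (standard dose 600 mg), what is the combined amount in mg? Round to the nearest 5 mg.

CrCl = (140 − 65) × 86 / (72 × 2.6) = 6450.0 / 187.20 ≈ 34.5 mL/min
CrCl ≈ 34 mL/min.
gavifloxacin: 10–54 mL/min → 42% of 600 mg = 252 mg.
eltrastatin: 25–49 mL/min → 25% of 600 mg = 150 mg.
Total = 252 + 150 = 402 mg.

400 mg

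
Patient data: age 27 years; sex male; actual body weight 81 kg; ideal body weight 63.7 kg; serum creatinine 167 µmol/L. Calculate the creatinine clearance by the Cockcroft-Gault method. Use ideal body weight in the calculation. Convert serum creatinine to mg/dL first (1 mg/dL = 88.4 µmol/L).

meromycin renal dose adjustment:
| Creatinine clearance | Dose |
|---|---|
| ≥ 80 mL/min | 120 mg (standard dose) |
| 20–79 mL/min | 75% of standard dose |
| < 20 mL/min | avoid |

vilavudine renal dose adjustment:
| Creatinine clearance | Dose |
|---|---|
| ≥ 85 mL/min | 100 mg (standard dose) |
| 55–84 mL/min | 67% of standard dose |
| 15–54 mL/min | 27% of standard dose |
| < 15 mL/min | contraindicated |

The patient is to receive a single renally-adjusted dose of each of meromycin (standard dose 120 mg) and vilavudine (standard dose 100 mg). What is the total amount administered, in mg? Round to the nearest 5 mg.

SCr = 167 / 88.4 = 1.889 mg/dL
CrCl = (140 − 27) × 63.7 / (72 × 1.889) = 7198.1 / 136.01 ≈ 52.9 mL/min
CrCl ≈ 53 mL/min.
meromycin: 20–79 mL/min → 75% of 120 mg = 90 mg.
vilavudine: 15–54 mL/min → 27% of 100 mg = 27 mg.
Total = 90 + 27 = 117 mg.

115 mg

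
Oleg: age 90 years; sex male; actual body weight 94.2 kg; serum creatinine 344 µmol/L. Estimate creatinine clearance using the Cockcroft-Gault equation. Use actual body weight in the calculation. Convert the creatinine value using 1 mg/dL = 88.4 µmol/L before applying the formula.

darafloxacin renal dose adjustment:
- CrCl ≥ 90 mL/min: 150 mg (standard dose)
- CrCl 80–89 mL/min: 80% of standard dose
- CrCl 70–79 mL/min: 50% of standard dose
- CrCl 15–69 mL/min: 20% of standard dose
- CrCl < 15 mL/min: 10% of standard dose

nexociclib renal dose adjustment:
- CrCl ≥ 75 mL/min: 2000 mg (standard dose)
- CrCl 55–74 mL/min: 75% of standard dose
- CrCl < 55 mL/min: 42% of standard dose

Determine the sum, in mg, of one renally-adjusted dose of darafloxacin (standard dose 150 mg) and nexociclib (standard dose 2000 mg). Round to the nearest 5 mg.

SCr = 344 / 88.4 = 3.891 mg/dL
CrCl = (140 − 90) × 94.2 / (72 × 3.891) = 4710.0 / 280.15 ≈ 16.8 mL/min
CrCl ≈ 17 mL/min.
darafloxacin: 15–69 mL/min → 20% of 150 mg = 30 mg.
nexociclib: < 55 mL/min → 42% of 2000 mg = 840 mg.
Total = 30 + 840 = 870 mg.

870 mg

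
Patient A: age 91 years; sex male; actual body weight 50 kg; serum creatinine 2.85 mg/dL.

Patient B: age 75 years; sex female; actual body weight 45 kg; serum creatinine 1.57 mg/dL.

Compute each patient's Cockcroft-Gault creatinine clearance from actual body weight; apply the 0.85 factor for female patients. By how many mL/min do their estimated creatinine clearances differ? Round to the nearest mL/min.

Patient A: CrCl = (140 − 91) × 50 / (72 × 2.85) = 2450.0 / 205.20 ≈ 11.9 mL/min
Patient B: CrCl = (140 − 75) × 45 / (72 × 1.57) × 0.85 = 2925.0 / 113.04 × 0.85 ≈ 22.0 mL/min
|11.9 − 22.0| = 10.1 mL/min

10 mL/min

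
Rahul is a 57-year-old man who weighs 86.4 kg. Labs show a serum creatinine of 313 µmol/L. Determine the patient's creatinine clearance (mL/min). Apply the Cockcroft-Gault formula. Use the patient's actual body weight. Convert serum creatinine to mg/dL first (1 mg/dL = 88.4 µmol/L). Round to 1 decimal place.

28.1 mL/min

SCr = 313 / 88.4 = 3.541 mg/dL
CrCl = (140 − 57) × 86.4 / (72 × 3.541) = 7171.2 / 254.95 ≈ 28.1 mL/min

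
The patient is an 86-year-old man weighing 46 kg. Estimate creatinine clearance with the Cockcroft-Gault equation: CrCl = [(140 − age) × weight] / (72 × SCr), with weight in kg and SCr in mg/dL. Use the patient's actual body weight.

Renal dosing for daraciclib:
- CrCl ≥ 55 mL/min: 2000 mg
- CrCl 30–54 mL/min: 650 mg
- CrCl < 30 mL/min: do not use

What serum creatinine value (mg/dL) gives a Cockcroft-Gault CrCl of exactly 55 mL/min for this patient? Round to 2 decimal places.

Standard dose requires CrCl ≥ 55 mL/min.
Set (140 − 86) × 46 / (72 × SCr) = 55
SCr = (140 − 86) × 46 / (72 × 55) = 0.627 mg/dL

0.63 mg/dL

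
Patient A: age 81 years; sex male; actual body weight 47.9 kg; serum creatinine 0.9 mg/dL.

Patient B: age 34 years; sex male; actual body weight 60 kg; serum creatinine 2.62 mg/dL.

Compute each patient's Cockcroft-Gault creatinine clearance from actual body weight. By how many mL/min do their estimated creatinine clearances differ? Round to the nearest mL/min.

10 mL/min

Patient A: CrCl = (140 − 81) × 47.9 / (72 × 0.9) = 2826.1 / 64.80 ≈ 43.6 mL/min
Patient B: CrCl = (140 − 34) × 60 / (72 × 2.62) = 6360.0 / 188.64 ≈ 33.7 mL/min
|43.6 − 33.7| = 9.9 mL/min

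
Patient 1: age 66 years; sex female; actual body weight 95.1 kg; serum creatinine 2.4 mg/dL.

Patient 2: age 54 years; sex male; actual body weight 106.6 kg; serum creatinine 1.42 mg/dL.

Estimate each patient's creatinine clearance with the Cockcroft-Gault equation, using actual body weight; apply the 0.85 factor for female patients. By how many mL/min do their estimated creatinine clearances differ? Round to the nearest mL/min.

55 mL/min

Patient 1: CrCl = (140 − 66) × 95.1 / (72 × 2.4) × 0.85 = 7037.4 / 172.80 × 0.85 ≈ 34.6 mL/min
Patient 2: CrCl = (140 − 54) × 106.6 / (72 × 1.42) = 9167.6 / 102.24 ≈ 89.7 mL/min
|34.6 − 89.7| = 55.1 mL/min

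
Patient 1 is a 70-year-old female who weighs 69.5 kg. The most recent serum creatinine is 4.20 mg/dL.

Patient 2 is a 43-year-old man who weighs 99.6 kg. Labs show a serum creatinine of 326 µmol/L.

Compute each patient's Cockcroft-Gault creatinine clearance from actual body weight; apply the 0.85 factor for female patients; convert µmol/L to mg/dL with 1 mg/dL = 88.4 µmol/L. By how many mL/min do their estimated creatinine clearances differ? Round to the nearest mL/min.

Patient 1: CrCl = (140 − 70) × 69.5 / (72 × 4.2) × 0.85 = 4865.0 / 302.40 × 0.85 ≈ 13.7 mL/min
Patient 2: SCr = 326 / 88.4 = 3.688 mg/dL
Patient 2: CrCl = (140 − 43) × 99.6 / (72 × 3.688) = 9661.2 / 265.54 ≈ 36.4 mL/min
|13.7 − 36.4| = 22.7 mL/min

23 mL/min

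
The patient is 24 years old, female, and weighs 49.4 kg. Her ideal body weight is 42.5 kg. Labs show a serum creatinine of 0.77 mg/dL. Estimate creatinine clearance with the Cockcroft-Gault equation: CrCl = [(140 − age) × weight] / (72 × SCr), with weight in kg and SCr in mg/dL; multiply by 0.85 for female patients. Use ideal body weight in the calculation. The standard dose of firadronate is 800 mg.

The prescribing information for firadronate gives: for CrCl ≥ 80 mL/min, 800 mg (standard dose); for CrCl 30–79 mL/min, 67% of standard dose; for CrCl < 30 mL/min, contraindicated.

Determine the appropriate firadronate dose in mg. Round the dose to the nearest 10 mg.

CrCl = (140 − 24) × 42.5 / (72 × 0.77) × 0.85 = 4930.0 / 55.44 × 0.85 ≈ 75.6 mL/min
CrCl ≈ 76 mL/min → bracket 30–79 mL/min.
67% of 800 mg = 536 mg → 540 mg

540 mg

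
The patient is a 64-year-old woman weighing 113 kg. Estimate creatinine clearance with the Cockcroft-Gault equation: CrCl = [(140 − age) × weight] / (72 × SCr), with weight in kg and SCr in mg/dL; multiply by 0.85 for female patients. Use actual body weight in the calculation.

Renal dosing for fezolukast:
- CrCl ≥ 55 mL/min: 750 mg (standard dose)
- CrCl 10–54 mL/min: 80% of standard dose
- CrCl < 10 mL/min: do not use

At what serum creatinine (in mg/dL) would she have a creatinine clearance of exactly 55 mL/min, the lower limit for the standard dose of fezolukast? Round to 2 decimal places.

Standard dose requires CrCl ≥ 55 mL/min.
Set (140 − 64) × 113 × 0.85 / (72 × SCr) = 55
SCr = (140 − 64) × 113 × 0.85 / (72 × 55) = 1.843 mg/dL

1.84 mg/dL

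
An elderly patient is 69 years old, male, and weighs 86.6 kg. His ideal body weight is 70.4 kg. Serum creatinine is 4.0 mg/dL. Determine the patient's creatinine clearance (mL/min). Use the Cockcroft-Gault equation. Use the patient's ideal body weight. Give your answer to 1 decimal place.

17.4 mL/min

CrCl = (140 − 69) × 70.4 / (72 × 4) = 4998.4 / 288.00 ≈ 17.4 mL/min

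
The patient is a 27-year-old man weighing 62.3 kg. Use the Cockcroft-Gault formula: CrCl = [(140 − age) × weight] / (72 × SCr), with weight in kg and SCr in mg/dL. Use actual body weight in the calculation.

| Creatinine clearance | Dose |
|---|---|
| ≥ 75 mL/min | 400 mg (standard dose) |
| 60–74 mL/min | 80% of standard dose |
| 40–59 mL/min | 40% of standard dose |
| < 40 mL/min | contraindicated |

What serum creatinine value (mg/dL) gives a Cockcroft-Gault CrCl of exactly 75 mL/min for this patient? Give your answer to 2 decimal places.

1.30 mg/dL

Standard dose requires CrCl ≥ 75 mL/min.
Set (140 − 27) × 62.3 / (72 × SCr) = 75
SCr = (140 − 27) × 62.3 / (72 × 75) = 1.304 mg/dL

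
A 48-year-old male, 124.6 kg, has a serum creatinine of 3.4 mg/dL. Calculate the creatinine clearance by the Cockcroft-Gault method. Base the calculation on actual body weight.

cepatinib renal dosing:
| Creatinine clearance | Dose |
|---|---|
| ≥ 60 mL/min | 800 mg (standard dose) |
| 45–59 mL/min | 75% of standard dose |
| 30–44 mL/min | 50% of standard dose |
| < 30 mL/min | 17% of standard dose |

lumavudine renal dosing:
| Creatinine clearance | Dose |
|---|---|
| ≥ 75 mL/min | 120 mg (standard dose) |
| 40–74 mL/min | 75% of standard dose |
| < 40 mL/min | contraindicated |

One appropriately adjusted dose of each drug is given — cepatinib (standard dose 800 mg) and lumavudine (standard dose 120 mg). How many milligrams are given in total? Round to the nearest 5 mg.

690 mg

CrCl = (140 − 48) × 124.6 / (72 × 3.4) = 11463.2 / 244.80 ≈ 46.8 mL/min
CrCl ≈ 47 mL/min.
cepatinib: 45–59 mL/min → 75% of 800 mg = 600 mg.
lumavudine: 40–74 mL/min → 75% of 120 mg = 90 mg.
Total = 600 + 90 = 690 mg.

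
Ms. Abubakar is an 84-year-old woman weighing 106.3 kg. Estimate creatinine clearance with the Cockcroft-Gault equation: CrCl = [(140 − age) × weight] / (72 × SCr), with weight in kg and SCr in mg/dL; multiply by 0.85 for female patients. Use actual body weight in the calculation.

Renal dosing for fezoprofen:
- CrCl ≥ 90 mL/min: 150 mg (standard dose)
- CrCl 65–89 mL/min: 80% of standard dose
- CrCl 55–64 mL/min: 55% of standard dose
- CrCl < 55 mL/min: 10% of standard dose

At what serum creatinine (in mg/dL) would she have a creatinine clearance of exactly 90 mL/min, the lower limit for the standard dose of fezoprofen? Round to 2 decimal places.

0.78 mg/dL

Standard dose requires CrCl ≥ 90 mL/min.
Set (140 − 84) × 106.3 × 0.85 / (72 × SCr) = 90
SCr = (140 − 84) × 106.3 × 0.85 / (72 × 90) = 0.781 mg/dL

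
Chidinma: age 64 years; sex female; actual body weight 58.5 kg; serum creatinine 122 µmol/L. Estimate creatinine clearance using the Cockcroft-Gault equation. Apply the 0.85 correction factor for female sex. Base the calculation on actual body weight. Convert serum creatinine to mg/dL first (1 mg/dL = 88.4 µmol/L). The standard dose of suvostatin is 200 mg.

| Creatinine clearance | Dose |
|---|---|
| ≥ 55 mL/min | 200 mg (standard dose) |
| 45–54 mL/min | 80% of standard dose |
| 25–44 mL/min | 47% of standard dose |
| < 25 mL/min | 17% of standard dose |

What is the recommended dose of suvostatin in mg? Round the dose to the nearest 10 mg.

90 mg

SCr = 122 / 88.4 = 1.38 mg/dL
CrCl = (140 − 64) × 58.5 / (72 × 1.38) × 0.85 = 4446.0 / 99.36 × 0.85 ≈ 38.0 mL/min
CrCl ≈ 38 mL/min → bracket 25–44 mL/min.
47% of 200 mg = 94 mg → 90 mg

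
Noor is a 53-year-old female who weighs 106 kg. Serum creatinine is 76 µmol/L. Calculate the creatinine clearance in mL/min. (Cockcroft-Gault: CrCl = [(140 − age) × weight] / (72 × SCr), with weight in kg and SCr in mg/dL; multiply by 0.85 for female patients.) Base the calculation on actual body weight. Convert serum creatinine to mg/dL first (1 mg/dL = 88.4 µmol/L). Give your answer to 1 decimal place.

126.6 mL/min

SCr = 76 / 88.4 = 0.86 mg/dL
CrCl = (140 − 53) × 106 / (72 × 0.86) × 0.85 = 9222.0 / 61.92 × 0.85 ≈ 126.6 mL/min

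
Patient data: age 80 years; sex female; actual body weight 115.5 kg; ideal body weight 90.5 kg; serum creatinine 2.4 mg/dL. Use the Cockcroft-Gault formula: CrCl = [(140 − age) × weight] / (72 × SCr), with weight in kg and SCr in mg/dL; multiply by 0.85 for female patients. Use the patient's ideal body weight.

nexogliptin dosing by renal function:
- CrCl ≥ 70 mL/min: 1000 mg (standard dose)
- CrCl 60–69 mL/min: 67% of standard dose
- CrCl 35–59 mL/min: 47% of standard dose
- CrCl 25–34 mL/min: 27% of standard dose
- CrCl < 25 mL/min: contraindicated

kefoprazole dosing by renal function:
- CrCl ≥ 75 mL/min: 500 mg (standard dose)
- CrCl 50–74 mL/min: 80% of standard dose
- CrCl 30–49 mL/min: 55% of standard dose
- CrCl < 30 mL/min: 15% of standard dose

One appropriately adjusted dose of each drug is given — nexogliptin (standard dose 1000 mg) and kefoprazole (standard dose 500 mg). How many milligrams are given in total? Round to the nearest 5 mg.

CrCl = (140 − 80) × 90.5 / (72 × 2.4) × 0.85 = 5430.0 / 172.80 × 0.85 ≈ 26.7 mL/min
CrCl ≈ 27 mL/min.
nexogliptin: 25–34 mL/min → 27% of 1000 mg = 270 mg.
kefoprazole: < 30 mL/min → 15% of 500 mg = 75 mg.
Total = 270 + 75 = 345 mg.

345 mg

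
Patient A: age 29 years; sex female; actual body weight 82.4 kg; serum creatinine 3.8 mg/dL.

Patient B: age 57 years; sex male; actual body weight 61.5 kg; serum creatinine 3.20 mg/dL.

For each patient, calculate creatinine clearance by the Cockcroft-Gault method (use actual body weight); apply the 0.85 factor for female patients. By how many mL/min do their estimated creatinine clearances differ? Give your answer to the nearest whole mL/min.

Patient A: CrCl = (140 − 29) × 82.4 / (72 × 3.8) × 0.85 = 9146.4 / 273.60 × 0.85 ≈ 28.4 mL/min
Patient B: CrCl = (140 − 57) × 61.5 / (72 × 3.2) = 5104.5 / 230.40 ≈ 22.2 mL/min
|28.4 − 22.2| = 6.2 mL/min

6 mL/min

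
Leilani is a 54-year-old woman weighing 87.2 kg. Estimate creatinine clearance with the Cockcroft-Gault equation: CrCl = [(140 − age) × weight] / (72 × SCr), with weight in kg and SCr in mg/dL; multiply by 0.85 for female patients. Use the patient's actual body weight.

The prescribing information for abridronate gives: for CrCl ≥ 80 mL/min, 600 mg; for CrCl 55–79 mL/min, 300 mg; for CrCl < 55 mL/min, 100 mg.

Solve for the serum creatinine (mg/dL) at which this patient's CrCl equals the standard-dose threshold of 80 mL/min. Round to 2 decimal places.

1.11 mg/dL

Standard dose requires CrCl ≥ 80 mL/min.
Set (140 − 54) × 87.2 × 0.85 / (72 × SCr) = 80
SCr = (140 − 54) × 87.2 × 0.85 / (72 × 80) = 1.107 mg/dL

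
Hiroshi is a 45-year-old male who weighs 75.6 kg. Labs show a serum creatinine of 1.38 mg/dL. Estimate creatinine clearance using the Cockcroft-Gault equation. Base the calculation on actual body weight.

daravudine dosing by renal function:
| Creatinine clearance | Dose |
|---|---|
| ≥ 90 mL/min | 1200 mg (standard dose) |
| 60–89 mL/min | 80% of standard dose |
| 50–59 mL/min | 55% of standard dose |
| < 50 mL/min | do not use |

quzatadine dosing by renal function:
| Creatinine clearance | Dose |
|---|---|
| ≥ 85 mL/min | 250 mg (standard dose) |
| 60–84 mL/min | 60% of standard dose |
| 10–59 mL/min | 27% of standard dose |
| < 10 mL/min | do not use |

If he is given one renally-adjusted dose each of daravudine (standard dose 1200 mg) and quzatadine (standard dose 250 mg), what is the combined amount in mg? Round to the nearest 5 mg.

1110 mg

CrCl = (140 − 45) × 75.6 / (72 × 1.38) = 7182.0 / 99.36 ≈ 72.3 mL/min
CrCl ≈ 72 mL/min.
daravudine: 60–89 mL/min → 80% of 1200 mg = 960 mg.
quzatadine: 60–84 mL/min → 60% of 250 mg = 150 mg.
Total = 960 + 150 = 1110 mg.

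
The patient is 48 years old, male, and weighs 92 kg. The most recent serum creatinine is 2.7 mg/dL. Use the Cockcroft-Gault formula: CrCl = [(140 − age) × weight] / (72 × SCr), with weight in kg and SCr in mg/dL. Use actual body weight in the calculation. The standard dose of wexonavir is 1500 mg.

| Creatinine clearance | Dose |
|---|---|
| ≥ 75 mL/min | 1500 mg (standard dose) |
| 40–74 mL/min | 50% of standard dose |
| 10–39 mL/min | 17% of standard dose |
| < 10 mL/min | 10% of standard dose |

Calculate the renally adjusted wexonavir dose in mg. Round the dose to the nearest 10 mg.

750 mg

CrCl = (140 − 48) × 92 / (72 × 2.7) = 8464.0 / 194.40 ≈ 43.5 mL/min
CrCl ≈ 44 mL/min → bracket 40–74 mL/min.
50% of 1500 mg = 750 mg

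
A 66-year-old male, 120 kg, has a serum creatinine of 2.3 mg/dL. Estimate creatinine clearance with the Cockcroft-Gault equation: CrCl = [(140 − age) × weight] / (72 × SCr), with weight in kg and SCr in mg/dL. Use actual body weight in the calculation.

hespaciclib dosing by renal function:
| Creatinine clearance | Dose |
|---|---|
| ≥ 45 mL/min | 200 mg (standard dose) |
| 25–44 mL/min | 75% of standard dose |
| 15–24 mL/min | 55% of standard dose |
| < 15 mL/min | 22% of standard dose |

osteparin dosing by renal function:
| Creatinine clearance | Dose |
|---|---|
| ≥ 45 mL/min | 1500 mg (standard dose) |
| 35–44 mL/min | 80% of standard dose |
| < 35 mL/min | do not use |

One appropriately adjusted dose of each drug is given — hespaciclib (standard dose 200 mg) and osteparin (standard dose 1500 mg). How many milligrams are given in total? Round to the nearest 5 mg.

CrCl = (140 − 66) × 120 / (72 × 2.3) = 8880.0 / 165.60 ≈ 53.6 mL/min
CrCl ≈ 54 mL/min.
hespaciclib: ≥ 45 mL/min → 100% of 200 mg = 200 mg.
osteparin: ≥ 45 mL/min → 100% of 1500 mg = 1500 mg.
Total = 200 + 1500 = 1700 mg.

1700 mg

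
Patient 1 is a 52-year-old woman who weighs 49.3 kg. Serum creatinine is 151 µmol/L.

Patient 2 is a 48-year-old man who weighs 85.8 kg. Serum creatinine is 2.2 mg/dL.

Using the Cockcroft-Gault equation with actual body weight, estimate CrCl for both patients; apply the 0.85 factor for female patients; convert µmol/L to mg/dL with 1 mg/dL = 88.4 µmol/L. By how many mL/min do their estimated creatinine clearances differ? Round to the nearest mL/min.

20 mL/min

Patient 1: SCr = 151 / 88.4 = 1.708 mg/dL
Patient 1: CrCl = (140 − 52) × 49.3 / (72 × 1.708) × 0.85 = 4338.4 / 122.98 × 0.85 ≈ 30.0 mL/min
Patient 2: CrCl = (140 − 48) × 85.8 / (72 × 2.2) = 7893.6 / 158.40 ≈ 49.8 mL/min
|30.0 − 49.8| = 19.8 mL/min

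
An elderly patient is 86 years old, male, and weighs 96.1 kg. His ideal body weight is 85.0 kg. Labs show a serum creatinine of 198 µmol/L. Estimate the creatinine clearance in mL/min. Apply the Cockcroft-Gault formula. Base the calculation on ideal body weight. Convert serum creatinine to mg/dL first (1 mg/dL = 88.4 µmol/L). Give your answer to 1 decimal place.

28.5 mL/min

SCr = 198 / 88.4 = 2.24 mg/dL
CrCl = (140 − 86) × 85 / (72 × 2.24) = 4590.0 / 161.28 ≈ 28.5 mL/min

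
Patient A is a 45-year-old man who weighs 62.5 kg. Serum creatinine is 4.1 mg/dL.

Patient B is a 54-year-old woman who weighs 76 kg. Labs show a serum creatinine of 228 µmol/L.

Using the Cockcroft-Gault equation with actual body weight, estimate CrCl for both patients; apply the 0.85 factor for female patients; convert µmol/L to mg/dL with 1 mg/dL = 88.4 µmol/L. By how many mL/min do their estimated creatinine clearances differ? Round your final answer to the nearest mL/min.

Patient A: CrCl = (140 − 45) × 62.5 / (72 × 4.1) = 5937.5 / 295.20 ≈ 20.1 mL/min
Patient B: SCr = 228 / 88.4 = 2.579 mg/dL
Patient B: CrCl = (140 − 54) × 76 / (72 × 2.579) × 0.85 = 6536.0 / 185.69 × 0.85 ≈ 29.9 mL/min
|20.1 − 29.9| = 9.8 mL/min

10 mL/min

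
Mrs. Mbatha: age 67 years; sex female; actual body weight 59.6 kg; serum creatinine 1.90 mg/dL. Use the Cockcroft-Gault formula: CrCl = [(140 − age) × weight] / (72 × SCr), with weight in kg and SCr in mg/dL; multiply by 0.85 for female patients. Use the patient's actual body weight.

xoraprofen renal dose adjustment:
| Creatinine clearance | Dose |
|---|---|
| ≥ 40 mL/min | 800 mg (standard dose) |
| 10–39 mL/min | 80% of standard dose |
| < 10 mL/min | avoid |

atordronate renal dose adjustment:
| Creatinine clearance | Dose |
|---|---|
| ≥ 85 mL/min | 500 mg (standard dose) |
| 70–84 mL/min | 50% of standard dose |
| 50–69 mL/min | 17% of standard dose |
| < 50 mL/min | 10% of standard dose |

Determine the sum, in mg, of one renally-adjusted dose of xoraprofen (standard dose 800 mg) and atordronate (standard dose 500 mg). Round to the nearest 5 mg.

CrCl = (140 − 67) × 59.6 / (72 × 1.9) × 0.85 = 4350.8 / 136.80 × 0.85 ≈ 27.0 mL/min
CrCl ≈ 27 mL/min.
xoraprofen: 10–39 mL/min → 80% of 800 mg = 640 mg.
atordronate: < 50 mL/min → 10% of 500 mg = 50 mg.
Total = 640 + 50 = 690 mg.

690 mg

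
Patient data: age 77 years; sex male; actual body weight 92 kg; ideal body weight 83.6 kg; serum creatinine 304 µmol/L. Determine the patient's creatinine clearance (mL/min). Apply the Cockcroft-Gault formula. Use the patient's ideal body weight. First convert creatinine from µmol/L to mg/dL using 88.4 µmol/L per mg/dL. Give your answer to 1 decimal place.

SCr = 304 / 88.4 = 3.439 mg/dL
CrCl = (140 − 77) × 83.6 / (72 × 3.439) = 5266.8 / 247.61 ≈ 21.3 mL/min

21.3 mL/min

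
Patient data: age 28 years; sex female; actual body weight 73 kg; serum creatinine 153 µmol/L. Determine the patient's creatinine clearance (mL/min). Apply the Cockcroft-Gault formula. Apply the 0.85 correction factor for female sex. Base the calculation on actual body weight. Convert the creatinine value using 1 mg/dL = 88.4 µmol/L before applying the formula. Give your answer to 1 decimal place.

SCr = 153 / 88.4 = 1.731 mg/dL
CrCl = (140 − 28) × 73 / (72 × 1.731) × 0.85 = 8176.0 / 124.63 × 0.85 ≈ 55.8 mL/min

55.8 mL/min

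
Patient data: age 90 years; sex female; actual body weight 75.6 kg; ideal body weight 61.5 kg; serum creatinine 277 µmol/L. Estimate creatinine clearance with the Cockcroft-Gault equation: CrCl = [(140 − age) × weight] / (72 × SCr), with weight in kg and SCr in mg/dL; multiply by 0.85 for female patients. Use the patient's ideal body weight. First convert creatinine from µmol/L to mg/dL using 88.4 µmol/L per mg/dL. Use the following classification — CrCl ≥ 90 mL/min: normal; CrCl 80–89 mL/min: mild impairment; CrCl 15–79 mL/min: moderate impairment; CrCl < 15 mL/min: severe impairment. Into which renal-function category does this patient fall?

SCr = 277 / 88.4 = 3.133 mg/dL
CrCl = (140 − 90) × 61.5 / (72 × 3.133) × 0.85 = 3075.0 / 225.58 × 0.85 ≈ 11.6 mL/min
12 mL/min falls in the 'severe impairment' range.

severe impairment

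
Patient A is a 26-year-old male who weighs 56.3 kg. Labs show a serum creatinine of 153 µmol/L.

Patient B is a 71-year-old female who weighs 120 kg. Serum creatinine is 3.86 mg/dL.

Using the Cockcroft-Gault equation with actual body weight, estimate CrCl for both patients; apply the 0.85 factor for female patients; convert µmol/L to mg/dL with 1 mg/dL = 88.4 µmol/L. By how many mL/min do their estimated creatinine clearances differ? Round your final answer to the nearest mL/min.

Patient A: SCr = 153 / 88.4 = 1.731 mg/dL
Patient A: CrCl = (140 − 26) × 56.3 / (72 × 1.731) = 6418.2 / 124.63 ≈ 51.5 mL/min
Patient B: CrCl = (140 − 71) × 120 / (72 × 3.86) × 0.85 = 8280.0 / 277.92 × 0.85 ≈ 25.3 mL/min
|51.5 − 25.3| = 26.2 mL/min

26 mL/min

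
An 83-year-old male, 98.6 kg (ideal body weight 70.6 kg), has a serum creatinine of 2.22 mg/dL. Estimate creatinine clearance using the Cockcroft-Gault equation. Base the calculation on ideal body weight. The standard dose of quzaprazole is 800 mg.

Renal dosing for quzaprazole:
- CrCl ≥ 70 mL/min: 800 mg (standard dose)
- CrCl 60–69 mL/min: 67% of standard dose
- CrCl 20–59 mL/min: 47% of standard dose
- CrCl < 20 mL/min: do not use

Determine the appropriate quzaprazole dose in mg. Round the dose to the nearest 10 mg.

CrCl = (140 − 83) × 70.6 / (72 × 2.22) = 4024.2 / 159.84 ≈ 25.2 mL/min
CrCl ≈ 25 mL/min → bracket 20–59 mL/min.
47% of 800 mg = 376 mg → 380 mg

380 mg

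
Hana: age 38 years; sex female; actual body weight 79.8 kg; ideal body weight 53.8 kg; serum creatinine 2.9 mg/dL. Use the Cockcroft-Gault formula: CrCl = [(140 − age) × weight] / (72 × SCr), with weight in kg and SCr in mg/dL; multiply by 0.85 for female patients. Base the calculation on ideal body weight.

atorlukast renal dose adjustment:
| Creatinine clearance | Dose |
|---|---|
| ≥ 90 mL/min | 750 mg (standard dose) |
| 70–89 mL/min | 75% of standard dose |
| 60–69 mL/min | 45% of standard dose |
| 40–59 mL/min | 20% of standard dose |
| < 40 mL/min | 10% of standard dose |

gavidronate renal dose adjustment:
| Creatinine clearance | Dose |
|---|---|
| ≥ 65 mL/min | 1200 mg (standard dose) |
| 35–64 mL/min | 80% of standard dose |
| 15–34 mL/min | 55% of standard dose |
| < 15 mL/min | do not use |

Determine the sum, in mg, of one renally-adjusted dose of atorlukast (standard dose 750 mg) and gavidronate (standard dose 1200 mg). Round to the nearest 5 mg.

CrCl = (140 − 38) × 53.8 / (72 × 2.9) × 0.85 = 5487.6 / 208.80 × 0.85 ≈ 22.3 mL/min
CrCl ≈ 22 mL/min.
atorlukast: < 40 mL/min → 10% of 750 mg = 75 mg.
gavidronate: 15–34 mL/min → 55% of 1200 mg = 660 mg.
Total = 75 + 660 = 735 mg.

735 mg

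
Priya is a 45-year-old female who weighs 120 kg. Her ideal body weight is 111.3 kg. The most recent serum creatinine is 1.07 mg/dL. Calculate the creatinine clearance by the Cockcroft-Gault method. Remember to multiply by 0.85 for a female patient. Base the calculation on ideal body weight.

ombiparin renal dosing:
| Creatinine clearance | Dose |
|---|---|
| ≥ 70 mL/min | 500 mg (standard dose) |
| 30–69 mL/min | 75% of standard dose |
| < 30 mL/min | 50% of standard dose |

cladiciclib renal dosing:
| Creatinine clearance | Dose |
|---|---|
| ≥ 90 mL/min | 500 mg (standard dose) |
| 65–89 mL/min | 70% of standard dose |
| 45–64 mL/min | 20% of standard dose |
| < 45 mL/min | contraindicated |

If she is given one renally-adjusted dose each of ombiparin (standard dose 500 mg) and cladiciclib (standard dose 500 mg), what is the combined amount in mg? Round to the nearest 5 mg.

1000 mg

CrCl = (140 − 45) × 111.3 / (72 × 1.07) × 0.85 = 10573.5 / 77.04 × 0.85 ≈ 116.7 mL/min
CrCl ≈ 117 mL/min.
ombiparin: ≥ 70 mL/min → 100% of 500 mg = 500 mg.
cladiciclib: ≥ 90 mL/min → 100% of 500 mg = 500 mg.
Total = 500 + 500 = 1000 mg.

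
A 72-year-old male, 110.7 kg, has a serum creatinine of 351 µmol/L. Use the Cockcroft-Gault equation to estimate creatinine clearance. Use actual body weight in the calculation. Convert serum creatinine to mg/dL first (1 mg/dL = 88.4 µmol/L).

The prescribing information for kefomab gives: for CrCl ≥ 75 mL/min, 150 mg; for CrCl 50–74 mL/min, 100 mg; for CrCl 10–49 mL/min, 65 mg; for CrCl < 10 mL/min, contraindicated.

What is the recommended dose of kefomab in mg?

SCr = 351 / 88.4 = 3.971 mg/dL
CrCl = (140 − 72) × 110.7 / (72 × 3.971) = 7527.6 / 285.91 ≈ 26.3 mL/min
CrCl ≈ 26 mL/min → bracket 10–49 mL/min.
Dose for this bracket: 65 mg.

65 mg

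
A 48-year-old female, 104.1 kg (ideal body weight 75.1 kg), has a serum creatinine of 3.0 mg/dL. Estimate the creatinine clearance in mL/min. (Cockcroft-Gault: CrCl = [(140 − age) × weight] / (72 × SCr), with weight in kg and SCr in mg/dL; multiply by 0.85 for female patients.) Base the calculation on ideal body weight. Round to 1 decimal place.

CrCl = (140 − 48) × 75.1 / (72 × 3) × 0.85 = 6909.2 / 216.00 × 0.85 ≈ 27.2 mL/min

27.2 mL/min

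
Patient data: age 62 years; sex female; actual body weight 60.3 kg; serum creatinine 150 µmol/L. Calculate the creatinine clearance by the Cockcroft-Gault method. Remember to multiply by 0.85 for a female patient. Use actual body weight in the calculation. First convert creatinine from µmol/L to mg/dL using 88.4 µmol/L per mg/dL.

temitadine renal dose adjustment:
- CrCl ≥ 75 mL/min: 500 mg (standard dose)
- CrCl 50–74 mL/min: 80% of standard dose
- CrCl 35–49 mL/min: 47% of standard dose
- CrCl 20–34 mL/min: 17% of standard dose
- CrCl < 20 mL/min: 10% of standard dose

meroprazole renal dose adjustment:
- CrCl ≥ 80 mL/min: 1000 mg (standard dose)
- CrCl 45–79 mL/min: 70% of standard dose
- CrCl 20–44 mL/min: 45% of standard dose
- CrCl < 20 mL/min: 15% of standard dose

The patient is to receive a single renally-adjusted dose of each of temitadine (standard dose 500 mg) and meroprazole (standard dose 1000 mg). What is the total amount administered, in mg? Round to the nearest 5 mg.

535 mg

SCr = 150 / 88.4 = 1.697 mg/dL
CrCl = (140 − 62) × 60.3 / (72 × 1.697) × 0.85 = 4703.4 / 122.18 × 0.85 ≈ 32.7 mL/min
CrCl ≈ 33 mL/min.
temitadine: 20–34 mL/min → 17% of 500 mg = 85 mg.
meroprazole: 20–44 mL/min → 45% of 1000 mg = 450 mg.
Total = 85 + 450 = 535 mg.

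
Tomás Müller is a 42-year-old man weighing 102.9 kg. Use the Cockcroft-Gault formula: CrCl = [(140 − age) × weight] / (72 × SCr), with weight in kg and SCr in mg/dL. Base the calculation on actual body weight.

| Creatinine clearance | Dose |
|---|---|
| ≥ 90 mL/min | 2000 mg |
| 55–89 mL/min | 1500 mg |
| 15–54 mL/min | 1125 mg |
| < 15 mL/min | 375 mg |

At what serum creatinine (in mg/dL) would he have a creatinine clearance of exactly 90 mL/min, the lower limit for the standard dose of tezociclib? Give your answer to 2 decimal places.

Standard dose requires CrCl ≥ 90 mL/min.
Set (140 − 42) × 102.9 / (72 × SCr) = 90
SCr = (140 − 42) × 102.9 / (72 × 90) = 1.556 mg/dL

1.56 mg/dL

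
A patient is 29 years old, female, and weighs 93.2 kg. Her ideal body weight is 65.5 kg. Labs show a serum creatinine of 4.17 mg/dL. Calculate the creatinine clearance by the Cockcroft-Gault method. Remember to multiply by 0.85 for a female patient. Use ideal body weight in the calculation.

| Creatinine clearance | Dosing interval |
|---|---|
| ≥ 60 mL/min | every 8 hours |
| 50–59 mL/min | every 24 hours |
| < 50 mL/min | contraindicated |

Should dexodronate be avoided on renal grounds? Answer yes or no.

yes

CrCl = (140 − 29) × 65.5 / (72 × 4.17) × 0.85 = 7270.5 / 300.24 × 0.85 ≈ 20.6 mL/min
CrCl ≈ 21 mL/min, which is < 50 mL/min.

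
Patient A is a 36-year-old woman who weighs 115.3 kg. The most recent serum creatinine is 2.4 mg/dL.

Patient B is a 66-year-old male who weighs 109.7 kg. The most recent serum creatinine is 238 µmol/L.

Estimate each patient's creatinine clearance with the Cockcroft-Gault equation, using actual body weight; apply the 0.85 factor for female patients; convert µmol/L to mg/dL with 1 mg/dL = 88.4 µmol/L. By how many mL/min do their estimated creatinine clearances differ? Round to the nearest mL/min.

Patient A: CrCl = (140 − 36) × 115.3 / (72 × 2.4) × 0.85 = 11991.2 / 172.80 × 0.85 ≈ 59.0 mL/min
Patient B: SCr = 238 / 88.4 = 2.692 mg/dL
Patient B: CrCl = (140 − 66) × 109.7 / (72 × 2.692) = 8117.8 / 193.82 ≈ 41.9 mL/min
|59.0 − 41.9| = 17.1 mL/min

17 mL/min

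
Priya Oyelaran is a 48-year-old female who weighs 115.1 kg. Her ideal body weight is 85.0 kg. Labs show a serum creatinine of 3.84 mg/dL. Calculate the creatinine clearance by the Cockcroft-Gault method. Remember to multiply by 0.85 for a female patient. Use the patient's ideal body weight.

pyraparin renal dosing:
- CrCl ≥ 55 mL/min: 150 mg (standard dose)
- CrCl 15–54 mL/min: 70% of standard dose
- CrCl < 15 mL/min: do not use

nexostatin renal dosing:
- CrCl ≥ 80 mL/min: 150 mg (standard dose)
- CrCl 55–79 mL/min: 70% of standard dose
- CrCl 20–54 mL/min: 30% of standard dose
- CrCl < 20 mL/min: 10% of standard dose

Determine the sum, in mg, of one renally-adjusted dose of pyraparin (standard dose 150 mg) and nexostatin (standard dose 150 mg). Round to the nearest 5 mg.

CrCl = (140 − 48) × 85 / (72 × 3.84) × 0.85 = 7820.0 / 276.48 × 0.85 ≈ 24.0 mL/min
CrCl ≈ 24 mL/min.
pyraparin: 15–54 mL/min → 70% of 150 mg = 105 mg.
nexostatin: 20–54 mL/min → 30% of 150 mg = 45 mg.
Total = 105 + 45 = 150 mg.

150 mg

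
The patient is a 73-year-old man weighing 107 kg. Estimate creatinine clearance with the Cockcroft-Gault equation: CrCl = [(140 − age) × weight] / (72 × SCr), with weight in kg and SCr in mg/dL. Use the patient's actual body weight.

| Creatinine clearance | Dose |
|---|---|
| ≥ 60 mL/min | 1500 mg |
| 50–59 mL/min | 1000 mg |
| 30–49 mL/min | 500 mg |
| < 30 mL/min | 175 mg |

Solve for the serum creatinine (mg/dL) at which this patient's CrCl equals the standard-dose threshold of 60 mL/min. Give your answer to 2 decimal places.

Standard dose requires CrCl ≥ 60 mL/min.
Set (140 − 73) × 107 / (72 × SCr) = 60
SCr = (140 − 73) × 107 / (72 × 60) = 1.659 mg/dL

1.66 mg/dL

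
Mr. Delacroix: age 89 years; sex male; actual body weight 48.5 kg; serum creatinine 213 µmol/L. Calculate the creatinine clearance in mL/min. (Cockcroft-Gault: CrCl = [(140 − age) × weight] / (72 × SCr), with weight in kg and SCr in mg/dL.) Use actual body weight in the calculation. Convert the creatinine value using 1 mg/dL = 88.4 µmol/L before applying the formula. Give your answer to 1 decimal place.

SCr = 213 / 88.4 = 2.41 mg/dL
CrCl = (140 − 89) × 48.5 / (72 × 2.41) = 2473.5 / 173.52 ≈ 14.3 mL/min

14.3 mL/min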